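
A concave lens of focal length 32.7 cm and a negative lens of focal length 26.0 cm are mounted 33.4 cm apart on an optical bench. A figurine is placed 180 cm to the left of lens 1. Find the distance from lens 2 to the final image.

18.2 cm

Lens 1 is diverging, so f₁ = −32.7 cm.
Lens 1: 1/d_i1 = 1/f₁ − 1/d_o1 = 1/(-32.7) − 1/(180) = -0.03614, so d_i1 = -27.67 cm.
The intermediate image is 27.67 cm to the left of lens 1 (virtual), which is 33.4 − (-27.67) = 61.07 cm to the left of lens 2, so d_o2 = +61.07 cm.
Lens 2 is diverging, so f₂ = −26.0 cm.
Lens 2: 1/d_i2 = 1/f₂ − 1/d_o2 = 1/(-26.0) − 1/(61.07) = -0.05484, so d_i2 = -18.2 cm.
The final image is virtual, 18.2 cm to the left of lens 2 (overall magnification ≈ 0.046).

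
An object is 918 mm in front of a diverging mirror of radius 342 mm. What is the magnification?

f = R/2 = 342/2 = 171.0 mm; for a diverging mirror, f = -171.0 mm.
1/d_i = 1/f − 1/d_o = 1/(-171.0) − 1/(918) = -0.006937, so d_i = -144.1 mm.
m = −d_i/d_o = −(-144.1)/(918) = +0.157.
The image is virtual, upright and reduced, behind the mirror.

m = +0.157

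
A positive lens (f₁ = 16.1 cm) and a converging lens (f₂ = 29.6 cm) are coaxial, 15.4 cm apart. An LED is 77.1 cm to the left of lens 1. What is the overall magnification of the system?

m = -0.226

Lens 1: 1/d_i1 = 1/(16.1) − 1/(77.1) = 0.04914, so d_i1 = 20.35 cm; m₁ = −d_i1/d_o1 = -0.2639.
d_o2 = 15.4 − (20.35) = -4.950 cm (virtual object).
Lens 2: 1/d_i2 = 1/(29.6) − 1/(-4.950) = 0.2358, so d_i2 = 4.241 cm; m₂ = −d_i2/d_o2 = +0.8567.
m = m₁·m₂ = (-0.2639)(+0.8567) = -0.226.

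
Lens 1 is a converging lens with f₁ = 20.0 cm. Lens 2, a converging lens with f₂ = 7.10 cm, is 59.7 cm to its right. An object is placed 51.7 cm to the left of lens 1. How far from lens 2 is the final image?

Lens 1: 1/d_i1 = 1/f₁ − 1/d_o1 = 1/(20.0) − 1/(51.7) = 0.03066, so d_i1 = 32.62 cm.
The intermediate image is 32.62 cm to the right of lens 1, which is 59.7 − (32.62) = 27.08 cm to the left of lens 2, so d_o2 = +27.08 cm.
Lens 2: 1/d_i2 = 1/f₂ − 1/d_o2 = 1/(7.10) − 1/(27.08) = 0.1039, so d_i2 = 9.62 cm.
The final image is real, 9.62 cm to the right of lens 2 (overall magnification ≈ 0.22).

9.62 cm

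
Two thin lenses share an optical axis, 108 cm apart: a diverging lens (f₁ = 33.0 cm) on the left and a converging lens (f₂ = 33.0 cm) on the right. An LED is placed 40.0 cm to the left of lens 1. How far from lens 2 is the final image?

44.7 cm

Lens 1 is diverging, so f₁ = −33.0 cm.
Lens 1: 1/d_i1 = 1/f₁ − 1/d_o1 = 1/(-33.0) − 1/(40.0) = -0.05530, so d_i1 = -18.08 cm.
The intermediate image is 18.08 cm to the left of lens 1 (virtual), which is 108 − (-18.08) = 126.1 cm to the left of lens 2, so d_o2 = +126.1 cm.
Lens 2: 1/d_i2 = 1/f₂ − 1/d_o2 = 1/(33.0) − 1/(126.1) = 0.02237, so d_i2 = 44.7 cm.
The final image is real, 44.7 cm to the right of lens 2 (overall magnification ≈ -0.16).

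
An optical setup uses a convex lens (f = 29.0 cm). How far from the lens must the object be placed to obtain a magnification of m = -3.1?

m = −d_i/d_o ⇒ d_i = −m·d_o.
1/f = 1/d_o + 1/d_i = 1/d_o − 1/(m·d_o) = (1 − 1/m)/d_o, so d_o = f(1 − 1/m) = (29.00)(1 − 1/(-3.1)) = 38.4 cm.

38.4 cm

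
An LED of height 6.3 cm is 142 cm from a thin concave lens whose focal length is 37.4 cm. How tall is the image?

For a concave lens, f = -37.4 cm.
1/d_i = 1/f − 1/d_o = 1/(-37.40) − 1/(142) = -0.03378, so d_i = -29.60 cm.
m = −d_i/d_o = +0.2085.
|h_i| = |m|·h_o = 0.2085 × 6.3 = 1.31 cm. The image is virtual, upright and reduced, on the same side as the object.

1.31 cm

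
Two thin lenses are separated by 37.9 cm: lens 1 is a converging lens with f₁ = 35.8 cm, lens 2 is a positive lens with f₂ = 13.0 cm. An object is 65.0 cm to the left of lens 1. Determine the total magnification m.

m = -0.291

Lens 1: 1/d_i1 = 1/(35.8) − 1/(65.0) = 0.01255, so d_i1 = 79.69 cm; m₁ = −d_i1/d_o1 = -1.226.
d_o2 = 37.9 − (79.69) = -41.79 cm (virtual object).
Lens 2: 1/d_i2 = 1/(13.0) − 1/(-41.79) = 0.1009, so d_i2 = 9.915 cm; m₂ = −d_i2/d_o2 = +0.2373.
m = m₁·m₂ = (-1.226)(+0.2373) = -0.291.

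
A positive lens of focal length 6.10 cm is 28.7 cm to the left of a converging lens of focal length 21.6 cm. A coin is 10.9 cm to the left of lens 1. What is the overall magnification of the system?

m = -4.07

Lens 1: 1/d_i1 = 1/(6.10) − 1/(10.9) = 0.07219, so d_i1 = 13.85 cm; m₁ = −d_i1/d_o1 = -1.271.
d_o2 = 28.7 − (13.85) = 14.85 cm.
Lens 2: 1/d_i2 = 1/(21.6) − 1/(14.85) = -0.02104, so d_i2 = -47.52 cm; m₂ = −d_i2/d_o2 = +3.200.
m = m₁·m₂ = (-1.271)(+3.200) = -4.07.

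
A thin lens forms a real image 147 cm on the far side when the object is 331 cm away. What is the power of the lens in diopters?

d_i = +147 cm.
1/f = 1/d_o + 1/d_i = 1/(331) + 1/(147) = 0.009824 cm⁻¹.
f = 101.8 cm = 1.018 m, so P = 1/f = +0.982 D.

P = +0.982 D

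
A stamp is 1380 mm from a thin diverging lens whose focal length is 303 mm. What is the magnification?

For a diverging lens, f = -303 mm.
1/d_i = 1/f − 1/d_o = 1/(-303.0) − 1/(1380) = -0.004025, so d_i = -248.4 mm.
m = −d_i/d_o = −(-248.4)/(1380) = +0.180.
The image is virtual, upright and reduced, on the same side as the object.

m = +0.180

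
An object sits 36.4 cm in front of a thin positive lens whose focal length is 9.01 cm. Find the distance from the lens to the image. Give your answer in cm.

12.0 cm

Lens equation: 1/v = 1/f − 1/u = 1/(9.010) − 1/(36.4) = 0.1110 − 0.02747 = 0.08352, so v = 12.0 cm.
The image is real, inverted and reduced, on the far side of the lens.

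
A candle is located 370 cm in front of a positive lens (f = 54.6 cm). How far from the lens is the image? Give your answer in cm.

Thin-lens equation: 1/d_i = 1/f − 1/d_o = 1/(54.60) − 1/(370) = 0.01832 − 0.002703 = 0.01561, so d_i = 64.1 cm.
The image is real, inverted and reduced, on the far side of the lens.

64.1 cm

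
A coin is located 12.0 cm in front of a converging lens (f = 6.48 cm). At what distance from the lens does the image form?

14.1 cm

Lens equation: 1/v = 1/f − 1/u = 1/(6.480) − 1/(12.0) = 0.1543 − 0.08333 = 0.07099, so v = 14.1 cm.
The image is real, inverted and enlarged, on the far side of the lens.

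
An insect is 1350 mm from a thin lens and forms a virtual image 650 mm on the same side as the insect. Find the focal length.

Virtual image ⇒ d_i = −650 mm.
1/f = 1/d_o + 1/d_i = 1/(1350) + 1/(-650) = -0.0007977, so f = -1250 mm.
Since f is negative, the thin lens is diverging.

f = -1250 mm (diverging)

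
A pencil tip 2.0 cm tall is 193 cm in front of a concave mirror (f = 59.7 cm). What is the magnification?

1/d_i = 1/f − 1/d_o = 1/(59.70) − 1/(193) = 0.01157, so d_i = 86.44 cm.
m = −d_i/d_o = −(86.44)/(193) = -0.448.
The image is real, inverted and reduced, in front of the mirror.

m = -0.448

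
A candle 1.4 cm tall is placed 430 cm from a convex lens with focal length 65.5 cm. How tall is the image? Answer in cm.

0.252 cm

1/d_i = 1/f − 1/d_o = 1/(65.50) − 1/(430) = 0.01294, so d_i = 77.27 cm.
m = −d_i/d_o = -0.1797.
|h_i| = |m|·h_o = 0.1797 × 1.4 = 0.252 cm. The image is real, inverted and reduced, on the far side of the lens.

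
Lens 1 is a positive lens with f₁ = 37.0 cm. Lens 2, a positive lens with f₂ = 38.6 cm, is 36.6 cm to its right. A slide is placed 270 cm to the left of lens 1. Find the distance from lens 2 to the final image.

Lens 1: 1/d_i1 = 1/f₁ − 1/d_o1 = 1/(37.0) − 1/(270) = 0.02332, so d_i1 = 42.88 cm.
The intermediate image is 42.88 cm to the right of lens 1, which lies 6.280 cm to the right of lens 2 — a virtual object — so d_o2 = −6.280 cm.
Lens 2: 1/d_i2 = 1/f₂ − 1/d_o2 = 1/(38.6) − 1/(-6.280) = 0.1851, so d_i2 = 5.40 cm.
The final image is real, 5.40 cm to the right of lens 2 (overall magnification ≈ -0.14).

5.40 cm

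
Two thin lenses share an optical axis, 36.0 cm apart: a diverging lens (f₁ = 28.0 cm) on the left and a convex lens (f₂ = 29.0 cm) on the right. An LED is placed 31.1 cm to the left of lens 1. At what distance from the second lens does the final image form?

Lens 1 is diverging, so f₁ = −28.0 cm.
Lens 1: 1/d_i1 = 1/f₁ − 1/d_o1 = 1/(-28.0) − 1/(31.1) = -0.06787, so d_i1 = -14.73 cm.
The intermediate image is 14.73 cm to the left of lens 1 (virtual), which is 36.0 − (-14.73) = 50.73 cm to the left of lens 2, so d_o2 = +50.73 cm.
Lens 2: 1/d_i2 = 1/f₂ − 1/d_o2 = 1/(29.0) − 1/(50.73) = 0.01477, so d_i2 = 67.7 cm.
The final image is real, 67.7 cm to the right of lens 2 (overall magnification ≈ -0.63).

67.7 cm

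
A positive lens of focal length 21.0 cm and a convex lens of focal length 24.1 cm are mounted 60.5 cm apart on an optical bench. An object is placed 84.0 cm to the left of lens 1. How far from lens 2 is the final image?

93.2 cm

Lens 1: 1/d_i1 = 1/f₁ − 1/d_o1 = 1/(21.0) − 1/(84.0) = 0.03571, so d_i1 = 28.00 cm.
The intermediate image is 28.00 cm to the right of lens 1, which is 60.5 − (28.00) = 32.50 cm to the left of lens 2, so d_o2 = +32.50 cm.
Lens 2: 1/d_i2 = 1/f₂ − 1/d_o2 = 1/(24.1) − 1/(32.50) = 0.01072, so d_i2 = 93.2 cm.
The final image is real, 93.2 cm to the right of lens 2 (overall magnification ≈ 0.96).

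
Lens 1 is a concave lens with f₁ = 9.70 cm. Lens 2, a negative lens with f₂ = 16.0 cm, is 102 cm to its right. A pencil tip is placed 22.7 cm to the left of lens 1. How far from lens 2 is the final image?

13.9 cm

Lens 1 is diverging, so f₁ = −9.70 cm.
Lens 1: 1/d_i1 = 1/f₁ − 1/d_o1 = 1/(-9.70) − 1/(22.7) = -0.1471, so d_i1 = -6.796 cm.
The intermediate image is 6.796 cm to the left of lens 1 (virtual), which is 102 − (-6.796) = 108.8 cm to the left of lens 2, so d_o2 = +108.8 cm.
Lens 2 is diverging, so f₂ = −16.0 cm.
Lens 2: 1/d_i2 = 1/f₂ − 1/d_o2 = 1/(-16.0) − 1/(108.8) = -0.07169, so d_i2 = -13.9 cm.
The final image is virtual, 13.9 cm to the left of lens 2 (overall magnification ≈ 0.038).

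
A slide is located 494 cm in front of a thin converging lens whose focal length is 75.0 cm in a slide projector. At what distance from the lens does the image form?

Lens equation: 1/d_i = 1/f − 1/d_o = 1/(75.00) − 1/(494) = 0.01333 − 0.002024 = 0.01131, so d_i = 88.4 cm.
The image is real, inverted and reduced, on the far side of the lens.

88.4 cm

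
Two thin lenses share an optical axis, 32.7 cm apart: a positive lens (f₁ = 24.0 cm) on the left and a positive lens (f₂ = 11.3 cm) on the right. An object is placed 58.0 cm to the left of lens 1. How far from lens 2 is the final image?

Lens 1: 1/d_i1 = 1/f₁ − 1/d_o1 = 1/(24.0) − 1/(58.0) = 0.02443, so d_i1 = 40.94 cm.
The intermediate image is 40.94 cm to the right of lens 1, which lies 8.240 cm to the right of lens 2 — a virtual object — so d_o2 = −8.240 cm.
Lens 2: 1/d_i2 = 1/f₂ − 1/d_o2 = 1/(11.3) − 1/(-8.240) = 0.2099, so d_i2 = 4.77 cm.
The final image is real, 4.77 cm to the right of lens 2 (overall magnification ≈ -0.41).

4.77 cm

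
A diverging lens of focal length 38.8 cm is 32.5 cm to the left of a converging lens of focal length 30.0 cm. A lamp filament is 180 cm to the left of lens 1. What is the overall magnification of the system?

m = -0.155

f₁ = −38.8 cm (diverging).
Lens 1: 1/d_i1 = 1/(-38.8) − 1/(180) = -0.03133, so d_i1 = -31.92 cm; m₁ = −d_i1/d_o1 = +0.1773.
d_o2 = 32.5 − (-31.92) = 64.42 cm.
Lens 2: 1/d_i2 = 1/(30.0) − 1/(64.42) = 0.01781, so d_i2 = 56.15 cm; m₂ = −d_i2/d_o2 = -0.8716.
m = m₁·m₂ = (+0.1773)(-0.8716) = -0.155.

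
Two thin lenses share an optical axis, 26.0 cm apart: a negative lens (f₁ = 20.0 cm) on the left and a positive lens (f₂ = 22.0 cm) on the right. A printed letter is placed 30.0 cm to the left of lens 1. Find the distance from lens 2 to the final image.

Lens 1 is diverging, so f₁ = −20.0 cm.
Lens 1: 1/d_i1 = 1/f₁ − 1/d_o1 = 1/(-20.0) − 1/(30.0) = -0.08333, so d_i1 = -12.00 cm.
The intermediate image is 12.00 cm to the left of lens 1 (virtual), which is 26.0 − (-12.00) = 38.00 cm to the left of lens 2, so d_o2 = +38.00 cm.
Lens 2: 1/d_i2 = 1/f₂ − 1/d_o2 = 1/(22.0) − 1/(38.00) = 0.01914, so d_i2 = 52.2 cm.
The final image is real, 52.2 cm to the right of lens 2 (overall magnification ≈ -0.55).

52.2 cm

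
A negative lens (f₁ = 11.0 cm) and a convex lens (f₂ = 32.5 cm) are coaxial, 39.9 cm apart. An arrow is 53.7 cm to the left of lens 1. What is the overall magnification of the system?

m = -0.334

f₁ = −11.0 cm (diverging).
Lens 1: 1/d_i1 = 1/(-11.0) − 1/(53.7) = -0.1095, so d_i1 = -9.130 cm; m₁ = −d_i1/d_o1 = +0.1700.
d_o2 = 39.9 − (-9.130) = 49.03 cm.
Lens 2: 1/d_i2 = 1/(32.5) − 1/(49.03) = 0.01037, so d_i2 = 96.40 cm; m₂ = −d_i2/d_o2 = -1.966.
m = m₁·m₂ = (+0.1700)(-1.966) = -0.334.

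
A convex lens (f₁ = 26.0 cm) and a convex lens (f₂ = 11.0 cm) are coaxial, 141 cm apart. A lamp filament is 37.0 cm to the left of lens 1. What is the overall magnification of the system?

m = +0.611

Lens 1: 1/d_i1 = 1/(26.0) − 1/(37.0) = 0.01143, so d_i1 = 87.45 cm; m₁ = −d_i1/d_o1 = -2.364.
d_o2 = 141 − (87.45) = 53.55 cm.
Lens 2: 1/d_i2 = 1/(11.0) − 1/(53.55) = 0.07223, so d_i2 = 13.84 cm; m₂ = −d_i2/d_o2 = -0.2585.
m = m₁·m₂ = (-2.364)(-0.2585) = +0.611.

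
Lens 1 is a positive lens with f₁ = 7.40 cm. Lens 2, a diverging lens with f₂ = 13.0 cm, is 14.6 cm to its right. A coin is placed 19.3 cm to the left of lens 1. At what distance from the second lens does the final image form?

Lens 1: 1/d_i1 = 1/f₁ − 1/d_o1 = 1/(7.40) − 1/(19.3) = 0.08332, so d_i1 = 12.00 cm.
The intermediate image is 12.00 cm to the right of lens 1, which is 14.6 − (12.00) = 2.600 cm to the left of lens 2, so d_o2 = +2.600 cm.
Lens 2 is diverging, so f₂ = −13.0 cm.
Lens 2: 1/d_i2 = 1/f₂ − 1/d_o2 = 1/(-13.0) − 1/(2.600) = -0.4615, so d_i2 = -2.17 cm.
The final image is virtual, 2.17 cm to the left of lens 2 (overall magnification ≈ -0.52).

2.17 cm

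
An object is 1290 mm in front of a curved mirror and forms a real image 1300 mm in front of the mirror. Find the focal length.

Real image ⇒ d_i = +1300 mm.
1/f = 1/d_o + 1/d_i = 1/(1290) + 1/(1300) = 0.001544, so f = 647 mm.
Since f is positive, the curved mirror is concave.

f = 647 mm (concave)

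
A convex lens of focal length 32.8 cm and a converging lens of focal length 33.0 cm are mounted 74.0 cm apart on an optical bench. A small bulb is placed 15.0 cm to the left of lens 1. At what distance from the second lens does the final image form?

48.9 cm

Lens 1: 1/d_i1 = 1/f₁ − 1/d_o1 = 1/(32.8) − 1/(15.0) = -0.03618, so d_i1 = -27.64 cm.
The intermediate image is 27.64 cm to the left of lens 1 (virtual), which is 74.0 − (-27.64) = 101.6 cm to the left of lens 2, so d_o2 = +101.6 cm.
Lens 2: 1/d_i2 = 1/f₂ − 1/d_o2 = 1/(33.0) − 1/(101.6) = 0.02046, so d_i2 = 48.9 cm.
The final image is real, 48.9 cm to the right of lens 2 (overall magnification ≈ -0.89).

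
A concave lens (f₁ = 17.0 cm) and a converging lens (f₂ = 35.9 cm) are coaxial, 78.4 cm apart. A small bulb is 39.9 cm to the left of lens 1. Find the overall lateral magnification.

f₁ = −17.0 cm (diverging).
Lens 1: 1/d_i1 = 1/(-17.0) − 1/(39.9) = -0.08389, so d_i1 = -11.92 cm; m₁ = −d_i1/d_o1 = +0.2987.
d_o2 = 78.4 − (-11.92) = 90.32 cm.
Lens 2: 1/d_i2 = 1/(35.9) − 1/(90.32) = 0.01678, so d_i2 = 59.58 cm; m₂ = −d_i2/d_o2 = -0.6597.
m = m₁·m₂ = (+0.2987)(-0.6597) = -0.197.

m = -0.197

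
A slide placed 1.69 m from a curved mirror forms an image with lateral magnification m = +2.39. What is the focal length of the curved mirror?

m = −d_i/d_o ⇒ d_i = −m·d_o = −(+2.39)·(1.69) = -4.039 m.
1/f = 1/d_o + 1/d_i = 1/(1.69) + 1/(-4.039) = 0.3441, so f = 2.91 m.
Since f is positive, the curved mirror is concave.

f = 2.91 m (concave)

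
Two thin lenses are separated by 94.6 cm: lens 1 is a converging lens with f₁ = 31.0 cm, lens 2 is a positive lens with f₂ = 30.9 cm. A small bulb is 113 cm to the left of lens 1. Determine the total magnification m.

Lens 1: 1/d_i1 = 1/(31.0) − 1/(113) = 0.02341, so d_i1 = 42.72 cm; m₁ = −d_i1/d_o1 = -0.3781.
d_o2 = 94.6 − (42.72) = 51.88 cm.
Lens 2: 1/d_i2 = 1/(30.9) − 1/(51.88) = 0.01309, so d_i2 = 76.41 cm; m₂ = −d_i2/d_o2 = -1.473.
m = m₁·m₂ = (-0.3781)(-1.473) = +0.557.

m = +0.557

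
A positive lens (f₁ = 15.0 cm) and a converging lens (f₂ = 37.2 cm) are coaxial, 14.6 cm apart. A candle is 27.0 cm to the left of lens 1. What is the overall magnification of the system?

m = -0.825

Lens 1: 1/d_i1 = 1/(15.0) − 1/(27.0) = 0.02963, so d_i1 = 33.75 cm; m₁ = −d_i1/d_o1 = -1.250.
d_o2 = 14.6 − (33.75) = -19.15 cm (virtual object).
Lens 2: 1/d_i2 = 1/(37.2) − 1/(-19.15) = 0.07910, so d_i2 = 12.64 cm; m₂ = −d_i2/d_o2 = +0.6602.
m = m₁·m₂ = (-1.250)(+0.6602) = -0.825.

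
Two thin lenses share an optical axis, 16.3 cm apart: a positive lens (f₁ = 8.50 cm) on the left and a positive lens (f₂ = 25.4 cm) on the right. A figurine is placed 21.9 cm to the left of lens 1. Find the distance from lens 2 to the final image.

2.66 cm

Lens 1: 1/d_i1 = 1/f₁ − 1/d_o1 = 1/(8.50) − 1/(21.9) = 0.07198, so d_i1 = 13.89 cm.
The intermediate image is 13.89 cm to the right of lens 1, which is 16.3 − (13.89) = 2.410 cm to the left of lens 2, so d_o2 = +2.410 cm.
Lens 2: 1/d_i2 = 1/f₂ − 1/d_o2 = 1/(25.4) − 1/(2.410) = -0.3756, so d_i2 = -2.66 cm.
The final image is virtual, 2.66 cm to the left of lens 2 (overall magnification ≈ -0.70).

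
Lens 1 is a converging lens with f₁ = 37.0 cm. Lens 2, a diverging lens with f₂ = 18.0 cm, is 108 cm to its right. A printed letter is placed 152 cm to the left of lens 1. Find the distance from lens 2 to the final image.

Lens 1: 1/d_i1 = 1/f₁ − 1/d_o1 = 1/(37.0) − 1/(152) = 0.02045, so d_i1 = 48.90 cm.
The intermediate image is 48.90 cm to the right of lens 1, which is 108 − (48.90) = 59.10 cm to the left of lens 2, so d_o2 = +59.10 cm.
Lens 2 is diverging, so f₂ = −18.0 cm.
Lens 2: 1/d_i2 = 1/f₂ − 1/d_o2 = 1/(-18.0) − 1/(59.10) = -0.07248, so d_i2 = -13.8 cm.
The final image is virtual, 13.8 cm to the left of lens 2 (overall magnification ≈ -0.075).

13.8 cm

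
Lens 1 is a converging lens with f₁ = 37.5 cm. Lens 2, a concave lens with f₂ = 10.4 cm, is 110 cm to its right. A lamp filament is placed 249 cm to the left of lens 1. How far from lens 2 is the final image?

8.98 cm

Lens 1: 1/d_i1 = 1/f₁ − 1/d_o1 = 1/(37.5) − 1/(249) = 0.02265, so d_i1 = 44.15 cm.
The intermediate image is 44.15 cm to the right of lens 1, which is 110 − (44.15) = 65.85 cm to the left of lens 2, so d_o2 = +65.85 cm.
Lens 2 is diverging, so f₂ = −10.4 cm.
Lens 2: 1/d_i2 = 1/f₂ − 1/d_o2 = 1/(-10.4) − 1/(65.85) = -0.1113, so d_i2 = -8.98 cm.
The final image is virtual, 8.98 cm to the left of lens 2 (overall magnification ≈ -0.024).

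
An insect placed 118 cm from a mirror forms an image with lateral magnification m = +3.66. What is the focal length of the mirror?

f = 162 cm (concave)

m = −d_i/d_o ⇒ d_i = −m·d_o = −(+3.66)·(118) = -431.9 cm.
1/f = 1/d_o + 1/d_i = 1/(118) + 1/(-431.9) = 0.006159, so f = 162 cm.
Since f is positive, the mirror is concave.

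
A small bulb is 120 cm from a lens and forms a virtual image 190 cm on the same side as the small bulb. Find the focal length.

Virtual image ⇒ d_i = −190 cm.
1/f = 1/d_o + 1/d_i = 1/(120) + 1/(-190) = 0.003070, so f = 326 cm.
Since f is positive, the lens is converging.

f = 326 cm (converging)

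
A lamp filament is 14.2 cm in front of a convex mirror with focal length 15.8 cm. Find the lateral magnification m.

For a convex mirror, f = -15.8 cm.
1/d_i = 1/f − 1/d_o = 1/(-15.80) − 1/(14.2) = -0.1337, so d_i = -7.479 cm.
m = −d_i/d_o = −(-7.479)/(14.2) = +0.527.
The image is virtual, upright and reduced, behind the mirror.

m = +0.527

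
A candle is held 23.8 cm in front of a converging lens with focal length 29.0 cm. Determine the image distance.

133 cm

Thin-lens equation: 1/d_i = 1/f − 1/d_o = 1/(29.00) − 1/(23.8) = 0.03448 − 0.04202 = -0.007534, so d_i = -133 cm.
The image is virtual, upright and enlarged, on the same side as the object.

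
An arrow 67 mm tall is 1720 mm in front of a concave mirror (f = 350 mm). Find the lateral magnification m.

1/d_i = 1/f − 1/d_o = 1/(350.0) − 1/(1720) = 0.002276, so d_i = 439.4 mm.
m = −d_i/d_o = −(439.4)/(1720) = -0.255.
The image is real, inverted and reduced, in front of the mirror.

m = -0.255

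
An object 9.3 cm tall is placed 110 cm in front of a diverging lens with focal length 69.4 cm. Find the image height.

3.60 cm

For a diverging lens, f = -69.4 cm.
1/d_i = 1/f − 1/d_o = 1/(-69.40) − 1/(110) = -0.02350, so d_i = -42.55 cm.
m = −d_i/d_o = +0.3868.
|h_i| = |m|·h_o = 0.3868 × 9.3 = 3.60 cm. The image is virtual, upright and reduced, on the same side as the object.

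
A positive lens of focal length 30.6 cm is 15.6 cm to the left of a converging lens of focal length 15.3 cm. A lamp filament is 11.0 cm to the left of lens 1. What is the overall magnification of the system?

Lens 1: 1/d_i1 = 1/(30.6) − 1/(11.0) = -0.05823, so d_i1 = -17.17 cm; m₁ = −d_i1/d_o1 = +1.561.
d_o2 = 15.6 − (-17.17) = 32.77 cm.
Lens 2: 1/d_i2 = 1/(15.3) − 1/(32.77) = 0.03484, so d_i2 = 28.70 cm; m₂ = −d_i2/d_o2 = -0.8758.
m = m₁·m₂ = (+1.561)(-0.8758) = -1.37.

m = -1.37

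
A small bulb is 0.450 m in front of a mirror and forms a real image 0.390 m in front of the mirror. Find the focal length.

f = 0.209 m (concave)

Real image ⇒ d_i = +0.390 m.
1/f = 1/d_o + 1/d_i = 1/(0.450) + 1/(0.390) = 4.786, so f = 0.209 m.
Since f is positive, the mirror is concave.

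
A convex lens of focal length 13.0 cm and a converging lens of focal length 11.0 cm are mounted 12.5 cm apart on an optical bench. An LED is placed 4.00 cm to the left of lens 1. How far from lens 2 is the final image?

Lens 1: 1/d_i1 = 1/f₁ − 1/d_o1 = 1/(13.0) − 1/(4.00) = -0.1731, so d_i1 = -5.778 cm.
The intermediate image is 5.778 cm to the left of lens 1 (virtual), which is 12.5 − (-5.778) = 18.28 cm to the left of lens 2, so d_o2 = +18.28 cm.
Lens 2: 1/d_i2 = 1/f₂ − 1/d_o2 = 1/(11.0) − 1/(18.28) = 0.03620, so d_i2 = 27.6 cm.
The final image is real, 27.6 cm to the right of lens 2 (overall magnification ≈ -2.2).

27.6 cm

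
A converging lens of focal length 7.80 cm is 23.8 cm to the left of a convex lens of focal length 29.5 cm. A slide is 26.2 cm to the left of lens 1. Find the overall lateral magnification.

Lens 1: 1/d_i1 = 1/(7.80) − 1/(26.2) = 0.09004, so d_i1 = 11.11 cm; m₁ = −d_i1/d_o1 = -0.4240.
d_o2 = 23.8 − (11.11) = 12.69 cm.
Lens 2: 1/d_i2 = 1/(29.5) − 1/(12.69) = -0.04490, so d_i2 = -22.27 cm; m₂ = −d_i2/d_o2 = +1.755.
m = m₁·m₂ = (-0.4240)(+1.755) = -0.744.

m = -0.744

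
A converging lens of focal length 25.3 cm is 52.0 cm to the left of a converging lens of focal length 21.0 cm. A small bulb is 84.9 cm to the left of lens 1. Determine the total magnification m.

m = -1.77

Lens 1: 1/d_i1 = 1/(25.3) − 1/(84.9) = 0.02775, so d_i1 = 36.04 cm; m₁ = −d_i1/d_o1 = -0.4245.
d_o2 = 52.0 − (36.04) = 15.96 cm.
Lens 2: 1/d_i2 = 1/(21.0) − 1/(15.96) = -0.01504, so d_i2 = -66.50 cm; m₂ = −d_i2/d_o2 = +4.167.
m = m₁·m₂ = (-0.4245)(+4.167) = -1.77.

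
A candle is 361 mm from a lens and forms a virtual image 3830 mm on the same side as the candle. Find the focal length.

f = 399 mm (converging)

Virtual image ⇒ d_i = −3830 mm.
1/f = 1/d_o + 1/d_i = 1/(361) + 1/(-3830) = 0.002509, so f = 399 mm.
Since f is positive, the lens is converging.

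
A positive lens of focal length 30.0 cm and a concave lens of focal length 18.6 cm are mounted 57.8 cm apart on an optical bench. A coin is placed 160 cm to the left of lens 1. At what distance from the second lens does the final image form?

Lens 1: 1/d_i1 = 1/f₁ − 1/d_o1 = 1/(30.0) − 1/(160) = 0.02708, so d_i1 = 36.92 cm.
The intermediate image is 36.92 cm to the right of lens 1, which is 57.8 − (36.92) = 20.88 cm to the left of lens 2, so d_o2 = +20.88 cm.
Lens 2 is diverging, so f₂ = −18.6 cm.
Lens 2: 1/d_i2 = 1/f₂ − 1/d_o2 = 1/(-18.6) − 1/(20.88) = -0.1017, so d_i2 = -9.84 cm.
The final image is virtual, 9.84 cm to the left of lens 2 (overall magnification ≈ -0.11).

9.84 cm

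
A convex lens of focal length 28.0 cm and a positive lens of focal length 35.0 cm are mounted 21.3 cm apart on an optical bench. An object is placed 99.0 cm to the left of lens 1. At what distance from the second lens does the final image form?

11.8 cm

Lens 1: 1/d_i1 = 1/f₁ − 1/d_o1 = 1/(28.0) − 1/(99.0) = 0.02561, so d_i1 = 39.04 cm.
The intermediate image is 39.04 cm to the right of lens 1, which lies 17.74 cm to the right of lens 2 — a virtual object — so d_o2 = −17.74 cm.
Lens 2: 1/d_i2 = 1/f₂ − 1/d_o2 = 1/(35.0) − 1/(-17.74) = 0.08494, so d_i2 = 11.8 cm.
The final image is real, 11.8 cm to the right of lens 2 (overall magnification ≈ -0.26).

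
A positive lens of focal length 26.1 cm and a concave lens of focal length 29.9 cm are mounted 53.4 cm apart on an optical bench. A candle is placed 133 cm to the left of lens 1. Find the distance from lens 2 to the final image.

12.3 cm

Lens 1: 1/d_i1 = 1/f₁ − 1/d_o1 = 1/(26.1) − 1/(133) = 0.03080, so d_i1 = 32.47 cm.
The intermediate image is 32.47 cm to the right of lens 1, which is 53.4 − (32.47) = 20.93 cm to the left of lens 2, so d_o2 = +20.93 cm.
Lens 2 is diverging, so f₂ = −29.9 cm.
Lens 2: 1/d_i2 = 1/f₂ − 1/d_o2 = 1/(-29.9) − 1/(20.93) = -0.08122, so d_i2 = -12.3 cm.
The final image is virtual, 12.3 cm to the left of lens 2 (overall magnification ≈ -0.14).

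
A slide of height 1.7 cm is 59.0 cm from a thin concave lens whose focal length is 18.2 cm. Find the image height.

0.401 cm

For a concave lens, f = -18.2 cm.
1/d_i = 1/f − 1/d_o = 1/(-18.20) − 1/(59.0) = -0.07189, so d_i = -13.91 cm.
m = −d_i/d_o = +0.2358.
|h_i| = |m|·h_o = 0.2358 × 1.7 = 0.401 cm. The image is virtual, upright and reduced, on the same side as the object.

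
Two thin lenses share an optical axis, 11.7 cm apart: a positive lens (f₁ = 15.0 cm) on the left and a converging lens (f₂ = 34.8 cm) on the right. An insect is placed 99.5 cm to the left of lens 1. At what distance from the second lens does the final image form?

Lens 1: 1/d_i1 = 1/f₁ − 1/d_o1 = 1/(15.0) − 1/(99.5) = 0.05662, so d_i1 = 17.66 cm.
The intermediate image is 17.66 cm to the right of lens 1, which lies 5.960 cm to the right of lens 2 — a virtual object — so d_o2 = −5.960 cm.
Lens 2: 1/d_i2 = 1/f₂ − 1/d_o2 = 1/(34.8) − 1/(-5.960) = 0.1965, so d_i2 = 5.09 cm.
The final image is real, 5.09 cm to the right of lens 2 (overall magnification ≈ -0.15).

5.09 cm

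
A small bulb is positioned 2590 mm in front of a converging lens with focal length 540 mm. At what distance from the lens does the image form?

Lens equation: 1/d_i = 1/f − 1/d_o = 1/(540.0) − 1/(2590) = 0.001852 − 0.0003861 = 0.001466, so d_i = 682 mm.
The image is real, inverted and reduced, on the far side of the lens.

682 mm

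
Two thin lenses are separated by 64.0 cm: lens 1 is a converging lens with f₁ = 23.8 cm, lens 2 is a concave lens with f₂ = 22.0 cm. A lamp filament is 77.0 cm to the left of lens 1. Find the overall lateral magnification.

m = -0.191

Lens 1: 1/d_i1 = 1/(23.8) − 1/(77.0) = 0.02903, so d_i1 = 34.45 cm; m₁ = −d_i1/d_o1 = -0.4474.
d_o2 = 64.0 − (34.45) = 29.55 cm.
f₂ = −22.0 cm (diverging).
Lens 2: 1/d_i2 = 1/(-22.0) − 1/(29.55) = -0.07930, so d_i2 = -12.61 cm; m₂ = −d_i2/d_o2 = +0.4268.
m = m₁·m₂ = (-0.4474)(+0.4268) = -0.191.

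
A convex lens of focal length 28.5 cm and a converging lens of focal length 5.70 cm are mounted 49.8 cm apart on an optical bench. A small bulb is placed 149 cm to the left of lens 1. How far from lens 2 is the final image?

9.37 cm

Lens 1: 1/d_i1 = 1/f₁ − 1/d_o1 = 1/(28.5) − 1/(149) = 0.02838, so d_i1 = 35.24 cm.
The intermediate image is 35.24 cm to the right of lens 1, which is 49.8 − (35.24) = 14.56 cm to the left of lens 2, so d_o2 = +14.56 cm.
Lens 2: 1/d_i2 = 1/f₂ − 1/d_o2 = 1/(5.70) − 1/(14.56) = 0.1068, so d_i2 = 9.37 cm.
The final image is real, 9.37 cm to the right of lens 2 (overall magnification ≈ 0.15).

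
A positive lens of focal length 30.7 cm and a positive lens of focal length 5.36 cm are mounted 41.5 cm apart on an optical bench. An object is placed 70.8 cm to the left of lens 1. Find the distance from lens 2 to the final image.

3.77 cm

Lens 1: 1/d_i1 = 1/f₁ − 1/d_o1 = 1/(30.7) − 1/(70.8) = 0.01845, so d_i1 = 54.20 cm.
The intermediate image is 54.20 cm to the right of lens 1, which lies 12.70 cm to the right of lens 2 — a virtual object — so d_o2 = −12.70 cm.
Lens 2: 1/d_i2 = 1/f₂ − 1/d_o2 = 1/(5.36) − 1/(-12.70) = 0.2653, so d_i2 = 3.77 cm.
The final image is real, 3.77 cm to the right of lens 2 (overall magnification ≈ -0.23).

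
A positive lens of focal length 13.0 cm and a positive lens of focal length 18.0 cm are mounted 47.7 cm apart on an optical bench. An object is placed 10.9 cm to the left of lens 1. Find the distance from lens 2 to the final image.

Lens 1: 1/d_i1 = 1/f₁ − 1/d_o1 = 1/(13.0) − 1/(10.9) = -0.01482, so d_i1 = -67.48 cm.
The intermediate image is 67.48 cm to the left of lens 1 (virtual), which is 47.7 − (-67.48) = 115.2 cm to the left of lens 2, so d_o2 = +115.2 cm.
Lens 2: 1/d_i2 = 1/f₂ − 1/d_o2 = 1/(18.0) − 1/(115.2) = 0.04688, so d_i2 = 21.3 cm.
The final image is real, 21.3 cm to the right of lens 2 (overall magnification ≈ -1.1).

21.3 cm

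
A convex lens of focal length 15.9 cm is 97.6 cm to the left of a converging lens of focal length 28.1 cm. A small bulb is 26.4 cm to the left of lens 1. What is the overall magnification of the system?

m = +1.44

Lens 1: 1/d_i1 = 1/(15.9) − 1/(26.4) = 0.02501, so d_i1 = 39.98 cm; m₁ = −d_i1/d_o1 = -1.514.
d_o2 = 97.6 − (39.98) = 57.62 cm.
Lens 2: 1/d_i2 = 1/(28.1) − 1/(57.62) = 0.01823, so d_i2 = 54.85 cm; m₂ = −d_i2/d_o2 = -0.9519.
m = m₁·m₂ = (-1.514)(-0.9519) = +1.44.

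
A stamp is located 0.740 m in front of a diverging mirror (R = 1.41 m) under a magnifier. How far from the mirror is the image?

f = R/2 = 1.41/2 = 0.7050 m; for a diverging mirror, f = -0.7050 m.
Mirror equation: 1/d_i = 1/f − 1/d_o = 1/(-0.7050) − 1/(0.740) = -1.418 − 1.351 = -2.770, so d_i = -0.361 m.
The image is virtual, upright and reduced, behind the mirror.

0.361 m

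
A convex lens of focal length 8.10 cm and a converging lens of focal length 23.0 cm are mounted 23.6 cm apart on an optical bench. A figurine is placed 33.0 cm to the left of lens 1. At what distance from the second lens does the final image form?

Lens 1: 1/d_i1 = 1/f₁ − 1/d_o1 = 1/(8.10) − 1/(33.0) = 0.09315, so d_i1 = 10.73 cm.
The intermediate image is 10.73 cm to the right of lens 1, which is 23.6 − (10.73) = 12.87 cm to the left of lens 2, so d_o2 = +12.87 cm.
Lens 2: 1/d_i2 = 1/f₂ − 1/d_o2 = 1/(23.0) − 1/(12.87) = -0.03422, so d_i2 = -29.2 cm.
The final image is virtual, 29.2 cm to the left of lens 2 (overall magnification ≈ -0.74).

29.2 cm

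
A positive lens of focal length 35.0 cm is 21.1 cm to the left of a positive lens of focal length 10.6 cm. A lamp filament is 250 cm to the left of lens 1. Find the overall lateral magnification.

m = -0.0571

Lens 1: 1/d_i1 = 1/(35.0) − 1/(250) = 0.02457, so d_i1 = 40.70 cm; m₁ = −d_i1/d_o1 = -0.1628.
d_o2 = 21.1 − (40.70) = -19.60 cm (virtual object).
Lens 2: 1/d_i2 = 1/(10.6) − 1/(-19.60) = 0.1454, so d_i2 = 6.879 cm; m₂ = −d_i2/d_o2 = +0.3510.
m = m₁·m₂ = (-0.1628)(+0.3510) = -0.0571.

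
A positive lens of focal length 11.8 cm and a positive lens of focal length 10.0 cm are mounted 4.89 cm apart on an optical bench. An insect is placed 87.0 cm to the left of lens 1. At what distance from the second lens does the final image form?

4.67 cm

Lens 1: 1/d_i1 = 1/f₁ − 1/d_o1 = 1/(11.8) − 1/(87.0) = 0.07325, so d_i1 = 13.65 cm.
The intermediate image is 13.65 cm to the right of lens 1, which lies 8.760 cm to the right of lens 2 — a virtual object — so d_o2 = −8.760 cm.
Lens 2: 1/d_i2 = 1/f₂ − 1/d_o2 = 1/(10.0) − 1/(-8.760) = 0.2142, so d_i2 = 4.67 cm.
The final image is real, 4.67 cm to the right of lens 2 (overall magnification ≈ -0.084).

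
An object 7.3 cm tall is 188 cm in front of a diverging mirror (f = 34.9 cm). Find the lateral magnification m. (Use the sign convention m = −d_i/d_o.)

m = +0.157

For a diverging mirror, f = -34.9 cm.
1/d_i = 1/f − 1/d_o = 1/(-34.90) − 1/(188) = -0.03397, so d_i = -29.44 cm.
m = −d_i/d_o = −(-29.44)/(188) = +0.157.
The image is virtual, upright and reduced, behind the mirror.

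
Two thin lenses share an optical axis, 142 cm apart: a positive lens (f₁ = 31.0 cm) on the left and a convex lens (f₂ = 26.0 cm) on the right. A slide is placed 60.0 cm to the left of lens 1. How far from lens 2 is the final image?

Lens 1: 1/d_i1 = 1/f₁ − 1/d_o1 = 1/(31.0) − 1/(60.0) = 0.01559, so d_i1 = 64.14 cm.
The intermediate image is 64.14 cm to the right of lens 1, which is 142 − (64.14) = 77.86 cm to the left of lens 2, so d_o2 = +77.86 cm.
Lens 2: 1/d_i2 = 1/f₂ − 1/d_o2 = 1/(26.0) − 1/(77.86) = 0.02562, so d_i2 = 39.0 cm.
The final image is real, 39.0 cm to the right of lens 2 (overall magnification ≈ 0.54).

39.0 cm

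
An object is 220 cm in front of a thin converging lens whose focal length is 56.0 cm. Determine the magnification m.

m = -0.341

1/d_i = 1/f − 1/d_o = 1/(56.00) − 1/(220) = 0.01331, so d_i = 75.12 cm.
m = −d_i/d_o = −(75.12)/(220) = -0.341.
The image is real, inverted and reduced, on the far side of the lens.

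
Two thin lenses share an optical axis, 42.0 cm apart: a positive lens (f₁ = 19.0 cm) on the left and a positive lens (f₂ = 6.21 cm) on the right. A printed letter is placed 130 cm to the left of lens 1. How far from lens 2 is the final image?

Lens 1: 1/d_i1 = 1/f₁ − 1/d_o1 = 1/(19.0) − 1/(130) = 0.04494, so d_i1 = 22.25 cm.
The intermediate image is 22.25 cm to the right of lens 1, which is 42.0 − (22.25) = 19.75 cm to the left of lens 2, so d_o2 = +19.75 cm.
Lens 2: 1/d_i2 = 1/f₂ − 1/d_o2 = 1/(6.21) − 1/(19.75) = 0.1104, so d_i2 = 9.06 cm.
The final image is real, 9.06 cm to the right of lens 2 (overall magnification ≈ 0.079).

9.06 cm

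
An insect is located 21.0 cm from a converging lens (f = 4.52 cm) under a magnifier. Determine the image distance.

5.76 cm

Thin-lens equation: 1/q = 1/f − 1/p = 1/(4.520) − 1/(21.0) = 0.2212 − 0.04762 = 0.1736, so q = 5.76 cm.
The image is real, inverted and reduced, on the far side of the lens.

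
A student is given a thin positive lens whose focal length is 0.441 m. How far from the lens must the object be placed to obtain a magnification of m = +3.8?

0.325 m

m = −d_i/d_o ⇒ d_i = −m·d_o.
1/f = 1/d_o + 1/d_i = 1/d_o − 1/(m·d_o) = (1 − 1/m)/d_o, so d_o = f(1 − 1/m) = (0.4410)(1 − 1/(+3.8)) = 0.325 m.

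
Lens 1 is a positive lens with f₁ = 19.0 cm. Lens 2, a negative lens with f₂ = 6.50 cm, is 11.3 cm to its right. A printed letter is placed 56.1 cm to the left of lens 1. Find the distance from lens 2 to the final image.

10.4 cm

Lens 1: 1/d_i1 = 1/f₁ − 1/d_o1 = 1/(19.0) − 1/(56.1) = 0.03481, so d_i1 = 28.73 cm.
The intermediate image is 28.73 cm to the right of lens 1, which lies 17.43 cm to the right of lens 2 — a virtual object — so d_o2 = −17.43 cm.
Lens 2 is diverging, so f₂ = −6.50 cm.
Lens 2: 1/d_i2 = 1/f₂ − 1/d_o2 = 1/(-6.50) − 1/(-17.43) = -0.09647, so d_i2 = -10.4 cm.
The final image is virtual, 10.4 cm to the left of lens 2 (overall magnification ≈ 0.30).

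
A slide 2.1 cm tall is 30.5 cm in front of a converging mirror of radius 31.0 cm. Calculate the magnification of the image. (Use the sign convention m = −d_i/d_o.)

m = -1.03

f = R/2 = 31.0/2 = 15.50 cm.
1/d_i = 1/f − 1/d_o = 1/(15.50) − 1/(30.5) = 0.03173, so d_i = 31.52 cm.
m = −d_i/d_o = −(31.52)/(30.5) = -1.03.
The image is real, inverted and enlarged, in front of the mirror.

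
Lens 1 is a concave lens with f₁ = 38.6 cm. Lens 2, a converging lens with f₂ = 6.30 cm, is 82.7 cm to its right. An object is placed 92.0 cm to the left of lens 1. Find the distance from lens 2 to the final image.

Lens 1 is diverging, so f₁ = −38.6 cm.
Lens 1: 1/d_i1 = 1/f₁ − 1/d_o1 = 1/(-38.6) − 1/(92.0) = -0.03678, so d_i1 = -27.19 cm.
The intermediate image is 27.19 cm to the left of lens 1 (virtual), which is 82.7 − (-27.19) = 109.9 cm to the left of lens 2, so d_o2 = +109.9 cm.
Lens 2: 1/d_i2 = 1/f₂ − 1/d_o2 = 1/(6.30) − 1/(109.9) = 0.1496, so d_i2 = 6.68 cm.
The final image is real, 6.68 cm to the right of lens 2 (overall magnification ≈ -0.018).

6.68 cm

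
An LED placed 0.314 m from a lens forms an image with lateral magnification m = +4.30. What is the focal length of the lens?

m = −d_i/d_o ⇒ d_i = −m·d_o = −(+4.30)·(0.314) = -1.350 m.
1/f = 1/d_o + 1/d_i = 1/(0.314) + 1/(-1.350) = 2.444, so f = 0.409 m.
Since f is positive, the lens is converging.

f = 0.409 m (converging)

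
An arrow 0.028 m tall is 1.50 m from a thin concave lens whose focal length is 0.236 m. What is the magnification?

m = +0.136

For a concave lens, f = -0.236 m.
1/d_i = 1/f − 1/d_o = 1/(-0.2360) − 1/(1.50) = -4.904, so d_i = -0.2039 m.
m = −d_i/d_o = −(-0.2039)/(1.50) = +0.136.
The image is virtual, upright and reduced, on the same side as the object.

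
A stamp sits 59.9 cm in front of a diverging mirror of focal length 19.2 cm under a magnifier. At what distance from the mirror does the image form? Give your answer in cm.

For a diverging mirror, f = -19.2 cm.
Mirror equation: 1/q = 1/f − 1/p = 1/(-19.20) − 1/(59.9) = -0.05208 − 0.01669 = -0.06878, so q = -14.5 cm.
The image is virtual, upright and reduced, behind the mirror.

14.5 cm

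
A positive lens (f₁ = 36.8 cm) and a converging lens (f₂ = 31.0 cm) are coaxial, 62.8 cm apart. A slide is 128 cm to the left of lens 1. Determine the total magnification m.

m = -0.630

Lens 1: 1/d_i1 = 1/(36.8) − 1/(128) = 0.01936, so d_i1 = 51.65 cm; m₁ = −d_i1/d_o1 = -0.4035.
d_o2 = 62.8 − (51.65) = 11.15 cm.
Lens 2: 1/d_i2 = 1/(31.0) − 1/(11.15) = -0.05743, so d_i2 = -17.41 cm; m₂ = −d_i2/d_o2 = +1.562.
m = m₁·m₂ = (-0.4035)(+1.562) = -0.630.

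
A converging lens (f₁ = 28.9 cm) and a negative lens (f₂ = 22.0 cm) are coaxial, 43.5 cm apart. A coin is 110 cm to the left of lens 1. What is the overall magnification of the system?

Lens 1: 1/d_i1 = 1/(28.9) − 1/(110) = 0.02551, so d_i1 = 39.20 cm; m₁ = −d_i1/d_o1 = -0.3564.
d_o2 = 43.5 − (39.20) = 4.300 cm.
f₂ = −22.0 cm (diverging).
Lens 2: 1/d_i2 = 1/(-22.0) − 1/(4.300) = -0.2780, so d_i2 = -3.597 cm; m₂ = −d_i2/d_o2 = +0.8365.
m = m₁·m₂ = (-0.3564)(+0.8365) = -0.298.

m = -0.298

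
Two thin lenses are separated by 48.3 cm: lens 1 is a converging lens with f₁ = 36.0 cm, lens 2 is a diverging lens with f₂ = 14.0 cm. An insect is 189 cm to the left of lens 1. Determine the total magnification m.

m = -0.185

Lens 1: 1/d_i1 = 1/(36.0) − 1/(189) = 0.02249, so d_i1 = 44.47 cm; m₁ = −d_i1/d_o1 = -0.2353.
d_o2 = 48.3 − (44.47) = 3.830 cm.
f₂ = −14.0 cm (diverging).
Lens 2: 1/d_i2 = 1/(-14.0) − 1/(3.830) = -0.3325, so d_i2 = -3.007 cm; m₂ = −d_i2/d_o2 = +0.7852.
m = m₁·m₂ = (-0.2353)(+0.7852) = -0.185.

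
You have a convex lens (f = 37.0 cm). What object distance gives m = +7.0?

m = −d_i/d_o ⇒ d_i = −m·d_o.
1/f = 1/d_o + 1/d_i = 1/d_o − 1/(m·d_o) = (1 − 1/m)/d_o, so d_o = f(1 − 1/m) = (37.00)(1 − 1/(+7.0)) = 31.7 cm.

31.7 cm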